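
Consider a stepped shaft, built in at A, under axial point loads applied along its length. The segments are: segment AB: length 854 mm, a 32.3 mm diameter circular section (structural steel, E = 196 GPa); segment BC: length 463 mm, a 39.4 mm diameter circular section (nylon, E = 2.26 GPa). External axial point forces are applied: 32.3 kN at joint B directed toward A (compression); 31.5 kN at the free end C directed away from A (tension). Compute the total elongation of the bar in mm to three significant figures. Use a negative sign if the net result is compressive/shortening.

5.29 mm

Internal axial forces (sectioning from the free end, tension +): N_BC = 31.5 kN, N_AB = -0.8 kN.
A_AB = 819.4 mm².
A_BC = 1219 mm².
δ_AB = -800·854/(819.4·196000) = -0.004254 mm
δ_BC = 31500·463/(1219·2260) = 5.293 mm
δ = Σδ_i = 5.289 mm.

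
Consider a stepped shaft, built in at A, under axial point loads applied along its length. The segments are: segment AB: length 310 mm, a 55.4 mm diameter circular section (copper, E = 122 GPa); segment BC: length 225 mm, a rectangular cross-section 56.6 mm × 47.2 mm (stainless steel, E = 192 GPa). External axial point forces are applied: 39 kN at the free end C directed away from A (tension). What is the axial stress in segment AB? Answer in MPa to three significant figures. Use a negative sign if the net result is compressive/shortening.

Internal axial forces (sectioning from the free end, tension +): N_BC = 39 kN, N_AB = 39 kN.
A_AB = 2411 mm².
σ_AB = N_AB/A_AB = 39000/2411 = 16.18 MPa.

16.2 MPa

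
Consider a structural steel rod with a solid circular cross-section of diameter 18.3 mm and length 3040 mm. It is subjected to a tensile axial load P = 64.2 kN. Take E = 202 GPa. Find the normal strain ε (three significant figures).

A = 263 mm².
σ = N/A = 244.1 MPa; ε = σ/E = 244.1/202000 = 1.208e-03.

0.00121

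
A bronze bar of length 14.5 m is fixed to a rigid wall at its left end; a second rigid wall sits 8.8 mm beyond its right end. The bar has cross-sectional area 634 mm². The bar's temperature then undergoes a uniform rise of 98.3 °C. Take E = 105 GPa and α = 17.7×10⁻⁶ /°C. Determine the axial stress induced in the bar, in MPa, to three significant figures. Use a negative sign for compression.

-119 MPa

Free thermal expansion αLΔT = 17.7e-6 · 14500 · 98.3 = 25.23 mm.
The walls engage after the gap closes; constrained expansion = 25.23 − 8.8 = 16.43 mm.
The walls impose strain ε = −(16.43)/14500 = -1.1330e-03; σ = Eε = 105000 · -1.1330e-03 = -119 MPa.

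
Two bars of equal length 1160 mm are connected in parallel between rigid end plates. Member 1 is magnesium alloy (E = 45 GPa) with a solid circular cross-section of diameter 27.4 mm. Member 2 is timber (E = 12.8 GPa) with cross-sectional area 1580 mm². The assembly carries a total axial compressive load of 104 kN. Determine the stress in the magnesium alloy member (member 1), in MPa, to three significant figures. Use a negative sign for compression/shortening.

-100 MPa

A_1 = 589.6 mm².
Equal strain + equilibrium ⇒ each member carries load in proportion to AE: A₁E₁ = 26530000 N, A₂E₂ = 20220000 N, ΣAE = 46760000 N.
σ₁ = P·E₁/ΣAE = -104000·45000/46760000 = -100.1 MPa.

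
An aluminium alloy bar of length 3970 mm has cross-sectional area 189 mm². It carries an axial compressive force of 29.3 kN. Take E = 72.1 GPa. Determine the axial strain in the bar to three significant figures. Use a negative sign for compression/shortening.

-0.00215

σ = N/A = -155 MPa; ε = σ/E = -155/72100 = -2.150e-03.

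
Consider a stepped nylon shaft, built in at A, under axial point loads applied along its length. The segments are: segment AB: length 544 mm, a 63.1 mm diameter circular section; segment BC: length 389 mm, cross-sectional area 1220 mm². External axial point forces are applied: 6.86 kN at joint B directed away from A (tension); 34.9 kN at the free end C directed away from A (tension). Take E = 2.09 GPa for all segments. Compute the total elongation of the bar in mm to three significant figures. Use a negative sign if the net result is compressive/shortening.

8.80 mm

Internal axial forces (sectioning from the free end, tension +): N_BC = 34.9 kN, N_AB = 41.76 kN.
A_AB = 3127 mm².
δ_AB = 41760·544/(3127·2090) = 3.476 mm
δ_BC = 34900·389/(1220·2090) = 5.324 mm
δ = Σδ_i = 8.8 mm.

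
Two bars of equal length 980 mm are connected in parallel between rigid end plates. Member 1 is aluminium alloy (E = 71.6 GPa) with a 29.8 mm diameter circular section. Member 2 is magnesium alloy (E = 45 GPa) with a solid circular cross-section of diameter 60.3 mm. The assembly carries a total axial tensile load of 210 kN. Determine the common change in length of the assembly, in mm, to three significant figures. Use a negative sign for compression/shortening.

A_1 = 697.5 mm².
A_2 = 2856 mm².
Equal strain + equilibrium ⇒ each member carries load in proportion to AE: A₁E₁ = 49940000 N, A₂E₂ = 128500000 N, ΣAE = 178400000 N.
δ = PL/ΣAE = 210000·980/178400000 = 1.153 mm.

1.15 mm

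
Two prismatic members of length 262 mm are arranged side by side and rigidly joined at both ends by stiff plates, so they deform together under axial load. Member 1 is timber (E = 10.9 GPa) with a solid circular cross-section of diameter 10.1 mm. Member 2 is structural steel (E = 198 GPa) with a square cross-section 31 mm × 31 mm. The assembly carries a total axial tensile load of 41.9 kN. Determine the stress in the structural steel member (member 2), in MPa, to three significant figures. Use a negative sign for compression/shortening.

43.4 MPa

A_1 = 80.12 mm².
A_2 = 961 mm².
Equal strain + equilibrium ⇒ each member carries load in proportion to AE: A₁E₁ = 873300 N, A₂E₂ = 190300000 N, ΣAE = 191200000 N.
σ₂ = P·E₂/ΣAE = 41900·198000/191200000 = 43.4 MPa.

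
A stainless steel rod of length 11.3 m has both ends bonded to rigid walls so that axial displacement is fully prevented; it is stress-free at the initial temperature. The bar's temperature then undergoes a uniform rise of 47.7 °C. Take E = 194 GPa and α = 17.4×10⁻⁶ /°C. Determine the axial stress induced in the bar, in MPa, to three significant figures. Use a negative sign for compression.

-161 MPa

Free thermal expansion αLΔT = 17.4e-6 · 11300 · 47.7 = 9.379 mm.
The walls impose strain ε = −(9.379)/11300 = -8.2998e-04; σ = Eε = 194000 · -8.2998e-04 = -161 MPa.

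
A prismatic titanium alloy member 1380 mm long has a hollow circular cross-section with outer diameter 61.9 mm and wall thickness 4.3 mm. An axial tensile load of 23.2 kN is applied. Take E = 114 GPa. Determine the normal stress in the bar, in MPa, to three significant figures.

A = 778.1 mm².
σ = N/A = 23200/778.1 = 29.82 MPa.

29.8 MPa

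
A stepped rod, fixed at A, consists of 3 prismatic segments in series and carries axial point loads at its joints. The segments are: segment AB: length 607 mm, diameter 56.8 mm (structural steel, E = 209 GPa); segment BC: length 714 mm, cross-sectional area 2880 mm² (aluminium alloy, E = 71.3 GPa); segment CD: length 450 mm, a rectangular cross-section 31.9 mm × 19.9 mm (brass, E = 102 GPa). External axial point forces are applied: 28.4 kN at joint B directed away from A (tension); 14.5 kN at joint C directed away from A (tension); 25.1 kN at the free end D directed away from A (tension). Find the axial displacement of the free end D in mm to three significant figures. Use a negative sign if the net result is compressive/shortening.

Internal axial forces (sectioning from the free end, tension +): N_CD = 25.1 kN, N_BC = 39.6 kN, N_AB = 68 kN.
A_AB = 2534 mm².
A_CD = 634.8 mm².
δ_AB = 68000·607/(2534·209000) = 0.07794 mm
δ_BC = 39600·714/(2880·71300) = 0.1377 mm
δ_CD = 25100·450/(634.8·102000) = 0.1744 mm
δ = Σδ_i = 0.3901 mm.

0.390 mm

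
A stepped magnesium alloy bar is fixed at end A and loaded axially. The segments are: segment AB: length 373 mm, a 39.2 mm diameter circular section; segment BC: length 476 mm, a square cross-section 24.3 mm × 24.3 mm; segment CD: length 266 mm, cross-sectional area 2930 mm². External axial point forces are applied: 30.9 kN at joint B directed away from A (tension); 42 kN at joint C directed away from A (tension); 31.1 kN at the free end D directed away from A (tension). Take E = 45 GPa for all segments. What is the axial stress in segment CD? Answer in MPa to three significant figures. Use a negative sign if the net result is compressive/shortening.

Internal axial forces (sectioning from the free end, tension +): N_CD = 31.1 kN, N_BC = 73.1 kN, N_AB = 104 kN.
σ_CD = N_CD/A_CD = 31100/2930 = 10.61 MPa.

10.6 MPa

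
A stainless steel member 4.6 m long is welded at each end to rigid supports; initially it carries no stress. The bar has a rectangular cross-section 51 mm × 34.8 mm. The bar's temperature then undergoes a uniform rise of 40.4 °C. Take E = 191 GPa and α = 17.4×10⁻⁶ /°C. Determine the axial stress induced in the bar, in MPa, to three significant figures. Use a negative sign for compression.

Free thermal expansion αLΔT = 17.4e-6 · 4600 · 40.4 = 3.234 mm.
The walls impose strain ε = −(3.234)/4600 = -7.0296e-04; σ = Eε = 191000 · -7.0296e-04 = -134.3 MPa.

-134 MPa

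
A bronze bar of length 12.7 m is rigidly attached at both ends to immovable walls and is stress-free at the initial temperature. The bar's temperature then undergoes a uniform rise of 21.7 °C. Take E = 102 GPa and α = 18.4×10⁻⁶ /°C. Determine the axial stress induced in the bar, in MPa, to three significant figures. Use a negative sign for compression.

Free thermal expansion αLΔT = 18.4e-6 · 12700 · 21.7 = 5.071 mm.
The walls impose strain ε = −(5.071)/12700 = -3.9928e-04; σ = Eε = 102000 · -3.9928e-04 = -40.73 MPa.

-40.7 MPa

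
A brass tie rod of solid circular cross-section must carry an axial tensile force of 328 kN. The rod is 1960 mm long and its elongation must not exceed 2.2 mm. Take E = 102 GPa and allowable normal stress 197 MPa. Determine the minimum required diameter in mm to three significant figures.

60.4 mm

Required area A ≥ P/σ_allow = 328000/197 = 1665 mm².
For a solid circular section, d ≥ √(4A/π) = 46.04 mm.
Elongation limit: A ≥ PL/(Eδ_allow) = 328000·1960/(102000·2.2) = 2865 mm² ⇒ d ≥ 60.4 mm.
The elongation limit governs.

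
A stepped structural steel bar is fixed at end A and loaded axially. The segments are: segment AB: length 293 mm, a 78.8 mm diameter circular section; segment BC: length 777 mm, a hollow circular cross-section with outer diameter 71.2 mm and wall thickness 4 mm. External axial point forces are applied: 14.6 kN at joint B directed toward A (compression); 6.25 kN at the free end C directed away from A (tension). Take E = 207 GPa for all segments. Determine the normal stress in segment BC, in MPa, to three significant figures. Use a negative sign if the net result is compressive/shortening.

Internal axial forces (sectioning from the free end, tension +): N_BC = 6.25 kN, N_AB = -8.35 kN.
A_BC = 844.5 mm².
σ_BC = N_BC/A_BC = 6250/844.5 = 7.401 MPa.

7.40 MPa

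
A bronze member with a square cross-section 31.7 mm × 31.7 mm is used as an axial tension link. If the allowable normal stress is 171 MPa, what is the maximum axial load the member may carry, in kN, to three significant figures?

172 kN

A = 1005 mm².
P_max = σ_allow · A = 171 · 1005 = 171800 N = 171.8 kN.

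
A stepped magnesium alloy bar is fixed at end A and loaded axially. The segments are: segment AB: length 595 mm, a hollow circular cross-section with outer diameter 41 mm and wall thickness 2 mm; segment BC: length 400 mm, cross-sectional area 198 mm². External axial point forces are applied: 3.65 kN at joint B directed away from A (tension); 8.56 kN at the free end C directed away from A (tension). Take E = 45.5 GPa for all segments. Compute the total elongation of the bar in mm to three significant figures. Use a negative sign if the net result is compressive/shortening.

Internal axial forces (sectioning from the free end, tension +): N_BC = 8.56 kN, N_AB = 12.21 kN.
A_AB = 245 mm².
δ_AB = 12210·595/(245·45500) = 0.6516 mm
δ_BC = 8560·400/(198·45500) = 0.3801 mm
δ = Σδ_i = 1.032 mm.

1.03 mm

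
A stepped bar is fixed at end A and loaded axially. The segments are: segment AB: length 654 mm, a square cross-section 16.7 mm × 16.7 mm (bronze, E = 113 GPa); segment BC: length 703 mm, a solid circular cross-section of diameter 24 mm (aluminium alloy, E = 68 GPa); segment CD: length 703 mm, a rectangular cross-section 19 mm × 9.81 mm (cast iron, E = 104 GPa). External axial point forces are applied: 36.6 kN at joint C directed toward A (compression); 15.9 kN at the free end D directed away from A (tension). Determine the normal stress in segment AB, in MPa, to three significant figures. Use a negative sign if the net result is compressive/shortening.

Internal axial forces (sectioning from the free end, tension +): N_CD = 15.9 kN, N_BC = -20.7 kN, N_AB = -20.7 kN.
A_AB = 278.9 mm².
σ_AB = N_AB/A_AB = -20700/278.9 = -74.22 MPa.

-74.2 MPa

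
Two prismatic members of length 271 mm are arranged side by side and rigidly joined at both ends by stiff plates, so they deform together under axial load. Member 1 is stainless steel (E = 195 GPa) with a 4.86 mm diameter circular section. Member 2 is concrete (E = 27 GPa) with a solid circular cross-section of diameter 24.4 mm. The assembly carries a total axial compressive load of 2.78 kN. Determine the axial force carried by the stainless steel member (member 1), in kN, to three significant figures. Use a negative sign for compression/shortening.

-0.619 kN

A_1 = 18.55 mm².
A_2 = 467.6 mm².
Equal strain + equilibrium ⇒ each member carries load in proportion to AE: A₁E₁ = 3617000 N, A₂E₂ = 12630000 N, ΣAE = 16240000 N.
F₁ = P·A₁E₁/ΣAE = -2780·3617000/16240000 = -619.1 N.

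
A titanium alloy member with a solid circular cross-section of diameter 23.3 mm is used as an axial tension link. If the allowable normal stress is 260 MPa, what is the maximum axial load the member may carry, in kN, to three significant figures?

111 kN

A = 426.4 mm².
P_max = σ_allow · A = 260 · 426.4 = 110900 N = 110.9 kN.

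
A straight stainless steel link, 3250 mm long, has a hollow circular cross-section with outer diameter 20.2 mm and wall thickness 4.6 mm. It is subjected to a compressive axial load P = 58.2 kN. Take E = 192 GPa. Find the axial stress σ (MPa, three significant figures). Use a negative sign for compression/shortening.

-258 MPa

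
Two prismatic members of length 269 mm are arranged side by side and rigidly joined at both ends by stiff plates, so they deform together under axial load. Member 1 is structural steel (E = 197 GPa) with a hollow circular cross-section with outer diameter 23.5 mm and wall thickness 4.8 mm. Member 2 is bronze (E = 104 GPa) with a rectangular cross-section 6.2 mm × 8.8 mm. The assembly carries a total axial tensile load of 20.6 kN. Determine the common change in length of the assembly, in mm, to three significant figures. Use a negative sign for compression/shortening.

0.0905 mm

A_1 = 282 mm².
A_2 = 54.56 mm².
Equal strain + equilibrium ⇒ each member carries load in proportion to AE: A₁E₁ = 55550000 N, A₂E₂ = 5674000 N, ΣAE = 61230000 N.
δ = PL/ΣAE = 20600·269/61230000 = 0.09051 mm.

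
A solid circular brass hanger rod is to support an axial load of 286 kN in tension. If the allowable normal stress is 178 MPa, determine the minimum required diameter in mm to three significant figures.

Required area A ≥ P/σ_allow = 286000/178 = 1607 mm².
For a solid circular section, d ≥ √(4A/π) = 45.23 mm.

45.2 mm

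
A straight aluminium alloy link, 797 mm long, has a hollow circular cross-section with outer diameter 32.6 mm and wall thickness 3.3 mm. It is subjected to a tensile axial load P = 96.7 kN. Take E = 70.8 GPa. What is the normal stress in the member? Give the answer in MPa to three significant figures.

A = 303.8 mm².
σ = N/A = 96700/303.8 = 318.3 MPa.

318 MPa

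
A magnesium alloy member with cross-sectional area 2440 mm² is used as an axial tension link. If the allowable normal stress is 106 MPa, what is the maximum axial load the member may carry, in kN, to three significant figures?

259 kN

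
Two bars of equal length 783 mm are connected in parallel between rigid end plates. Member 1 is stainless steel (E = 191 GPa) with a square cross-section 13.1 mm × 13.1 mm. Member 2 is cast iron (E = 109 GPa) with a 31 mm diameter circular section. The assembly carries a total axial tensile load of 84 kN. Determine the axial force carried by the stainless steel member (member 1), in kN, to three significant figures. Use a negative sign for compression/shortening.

23.9 kN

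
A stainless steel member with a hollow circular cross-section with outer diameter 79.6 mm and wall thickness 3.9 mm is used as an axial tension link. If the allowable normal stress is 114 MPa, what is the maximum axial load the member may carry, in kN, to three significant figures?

A = 927.5 mm².
P_max = σ_allow · A = 114 · 927.5 = 105700 N = 105.7 kN.

106 kN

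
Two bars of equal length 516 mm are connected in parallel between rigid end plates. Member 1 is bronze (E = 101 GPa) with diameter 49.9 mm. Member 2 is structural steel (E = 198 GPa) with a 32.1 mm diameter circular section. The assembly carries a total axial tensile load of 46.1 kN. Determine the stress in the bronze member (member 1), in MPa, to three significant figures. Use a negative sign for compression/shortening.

13.0 MPa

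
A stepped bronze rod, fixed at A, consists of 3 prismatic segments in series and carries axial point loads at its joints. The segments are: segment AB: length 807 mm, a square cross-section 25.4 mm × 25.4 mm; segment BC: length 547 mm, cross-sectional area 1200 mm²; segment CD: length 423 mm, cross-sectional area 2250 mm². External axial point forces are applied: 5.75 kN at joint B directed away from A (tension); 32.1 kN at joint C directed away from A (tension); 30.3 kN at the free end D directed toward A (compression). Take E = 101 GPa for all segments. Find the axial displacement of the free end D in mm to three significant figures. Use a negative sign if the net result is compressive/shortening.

0.0452 mm

Internal axial forces (sectioning from the free end, tension +): N_CD = -30.3 kN, N_BC = 1.8 kN, N_AB = 7.55 kN.
A_AB = 645.2 mm².
δ_AB = 7550·807/(645.2·101000) = 0.0935 mm
δ_BC = 1800·547/(1200·101000) = 0.008124 mm
δ_CD = -30300·423/(2250·101000) = -0.0564 mm
δ = Σδ_i = 0.04523 mm.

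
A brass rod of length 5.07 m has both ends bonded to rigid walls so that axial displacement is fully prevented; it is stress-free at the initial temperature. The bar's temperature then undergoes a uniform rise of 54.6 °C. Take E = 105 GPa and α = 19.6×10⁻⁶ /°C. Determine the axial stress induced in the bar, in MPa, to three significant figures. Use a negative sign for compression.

Free thermal expansion αLΔT = 19.6e-6 · 5070 · 54.6 = 5.426 mm.
The walls impose strain ε = −(5.426)/5070 = -1.0702e-03; σ = Eε = 105000 · -1.0702e-03 = -112.4 MPa.

-112 MPa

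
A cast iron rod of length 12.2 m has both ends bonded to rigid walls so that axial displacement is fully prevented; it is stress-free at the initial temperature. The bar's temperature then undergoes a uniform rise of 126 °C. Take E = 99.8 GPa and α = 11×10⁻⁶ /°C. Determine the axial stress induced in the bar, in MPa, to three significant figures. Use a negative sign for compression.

Free thermal expansion αLΔT = 11e-6 · 12200 · 126 = 16.91 mm.
The walls impose strain ε = −(16.91)/12200 = -1.3860e-03; σ = Eε = 99800 · -1.3860e-03 = -138.3 MPa.

-138 MPa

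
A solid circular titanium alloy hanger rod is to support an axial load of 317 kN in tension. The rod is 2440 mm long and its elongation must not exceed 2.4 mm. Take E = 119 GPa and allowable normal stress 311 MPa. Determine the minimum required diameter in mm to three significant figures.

Required area A ≥ P/σ_allow = 317000/311 = 1019 mm².
For a solid circular section, d ≥ √(4A/π) = 36.03 mm.
Elongation limit: A ≥ PL/(Eδ_allow) = 317000·2440/(119000·2.4) = 2708 mm² ⇒ d ≥ 58.72 mm.
The elongation limit governs.

58.7 mm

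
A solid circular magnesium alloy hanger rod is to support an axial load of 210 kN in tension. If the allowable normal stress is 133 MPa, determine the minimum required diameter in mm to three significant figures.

Required area A ≥ P/σ_allow = 210000/133 = 1579 mm².
For a solid circular section, d ≥ √(4A/π) = 44.84 mm.

44.8 mm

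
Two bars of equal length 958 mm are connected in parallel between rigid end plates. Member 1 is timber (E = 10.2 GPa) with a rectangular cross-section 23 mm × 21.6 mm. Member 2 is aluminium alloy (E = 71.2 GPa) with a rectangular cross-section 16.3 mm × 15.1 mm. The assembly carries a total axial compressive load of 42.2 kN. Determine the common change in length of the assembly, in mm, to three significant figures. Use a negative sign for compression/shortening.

-1.79 mm

A_1 = 496.8 mm².
A_2 = 246.1 mm².
Equal strain + equilibrium ⇒ each member carries load in proportion to AE: A₁E₁ = 5067000 N, A₂E₂ = 17520000 N, ΣAE = 22590000 N.
δ = PL/ΣAE = -42200·958/22590000 = -1.789 mm.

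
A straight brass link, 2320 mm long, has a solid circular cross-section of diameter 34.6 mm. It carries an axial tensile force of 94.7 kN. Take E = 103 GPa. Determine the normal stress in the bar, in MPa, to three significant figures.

101 MPa

A = 940.2 mm².
σ = N/A = 94700/940.2 = 100.7 MPa.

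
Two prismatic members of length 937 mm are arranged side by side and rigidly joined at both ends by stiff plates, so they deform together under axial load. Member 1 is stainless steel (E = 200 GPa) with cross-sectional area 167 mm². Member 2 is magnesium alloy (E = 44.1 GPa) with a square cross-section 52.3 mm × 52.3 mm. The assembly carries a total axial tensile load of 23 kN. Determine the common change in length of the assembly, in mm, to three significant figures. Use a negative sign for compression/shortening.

0.140 mm

A_2 = 2735 mm².
Equal strain + equilibrium ⇒ each member carries load in proportion to AE: A₁E₁ = 33400000 N, A₂E₂ = 120600000 N, ΣAE = 154000000 N.
δ = PL/ΣAE = 23000·937/154000000 = 0.1399 mm.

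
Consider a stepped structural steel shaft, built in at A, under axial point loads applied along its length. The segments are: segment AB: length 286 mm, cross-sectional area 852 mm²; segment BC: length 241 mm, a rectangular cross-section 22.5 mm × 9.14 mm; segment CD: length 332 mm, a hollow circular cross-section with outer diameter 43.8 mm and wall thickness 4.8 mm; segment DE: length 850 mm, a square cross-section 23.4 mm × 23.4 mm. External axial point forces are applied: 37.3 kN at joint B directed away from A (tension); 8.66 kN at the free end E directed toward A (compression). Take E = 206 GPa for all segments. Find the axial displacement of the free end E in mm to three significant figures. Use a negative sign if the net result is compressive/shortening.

-0.0916 mm

Internal axial forces (sectioning from the free end, tension +): N_DE = -8.66 kN, N_CD = -8.66 kN, N_BC = -8.66 kN, N_AB = 28.64 kN.
A_BC = 205.7 mm².
A_CD = 588.1 mm².
A_DE = 547.6 mm².
δ_AB = 28640·286/(852·206000) = 0.04667 mm
δ_BC = -8660·241/(205.7·206000) = -0.04927 mm
δ_CD = -8660·332/(588.1·206000) = -0.02373 mm
δ_DE = -8660·850/(547.6·206000) = -0.06526 mm
δ = Σδ_i = -0.09159 mm.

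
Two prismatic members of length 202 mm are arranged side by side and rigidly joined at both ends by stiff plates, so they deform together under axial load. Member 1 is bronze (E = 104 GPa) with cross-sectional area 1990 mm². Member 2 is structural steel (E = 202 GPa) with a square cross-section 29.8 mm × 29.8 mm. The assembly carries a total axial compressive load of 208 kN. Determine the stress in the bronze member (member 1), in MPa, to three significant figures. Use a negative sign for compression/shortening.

A_2 = 888 mm².
Equal strain + equilibrium ⇒ each member carries load in proportion to AE: A₁E₁ = 207000000 N, A₂E₂ = 179400000 N, ΣAE = 386300000 N.
σ₁ = P·E₁/ΣAE = -208000·104000/386300000 = -55.99 MPa.

-56.0 MPa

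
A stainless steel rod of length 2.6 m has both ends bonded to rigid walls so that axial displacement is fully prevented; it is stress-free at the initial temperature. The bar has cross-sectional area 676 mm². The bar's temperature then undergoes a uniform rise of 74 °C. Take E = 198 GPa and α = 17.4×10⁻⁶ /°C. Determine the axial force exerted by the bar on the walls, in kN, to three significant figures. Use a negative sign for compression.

-172 kN

Free thermal expansion αLΔT = 17.4e-6 · 2600 · 74 = 3.348 mm.
The walls impose strain ε = −(3.348)/2600 = -1.2876e-03; σ = Eε = 198000 · -1.2876e-03 = -254.9 MPa.
Wall reaction R = σ·A = -254.9·676 = -172300 N = -172.3 kN.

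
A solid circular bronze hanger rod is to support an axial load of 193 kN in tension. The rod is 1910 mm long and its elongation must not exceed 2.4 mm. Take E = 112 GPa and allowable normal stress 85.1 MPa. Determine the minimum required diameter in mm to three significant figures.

53.7 mm

Required area A ≥ P/σ_allow = 193000/85.1 = 2268 mm².
For a solid circular section, d ≥ √(4A/π) = 53.74 mm.
Elongation limit: A ≥ PL/(Eδ_allow) = 193000·1910/(112000·2.4) = 1371 mm² ⇒ d ≥ 41.79 mm.
The stress limit governs.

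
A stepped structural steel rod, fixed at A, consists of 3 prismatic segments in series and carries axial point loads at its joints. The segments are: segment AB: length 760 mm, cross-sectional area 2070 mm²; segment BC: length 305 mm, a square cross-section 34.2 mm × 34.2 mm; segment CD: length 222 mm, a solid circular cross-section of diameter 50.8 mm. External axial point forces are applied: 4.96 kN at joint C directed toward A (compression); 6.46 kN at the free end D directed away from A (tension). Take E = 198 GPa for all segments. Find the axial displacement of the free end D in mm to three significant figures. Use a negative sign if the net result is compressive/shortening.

0.00833 mm

Internal axial forces (sectioning from the free end, tension +): N_CD = 6.46 kN, N_BC = 1.5 kN, N_AB = 1.5 kN.
A_BC = 1170 mm².
A_CD = 2027 mm².
δ_AB = 1500·760/(2070·198000) = 0.002781 mm
δ_BC = 1500·305/(1170·198000) = 0.001975 mm
δ_CD = 6460·222/(2027·198000) = 0.003574 mm
δ = Σδ_i = 0.00833 mm.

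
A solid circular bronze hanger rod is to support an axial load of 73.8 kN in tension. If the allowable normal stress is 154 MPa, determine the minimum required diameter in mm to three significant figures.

Required area A ≥ P/σ_allow = 73800/154 = 479.2 mm².
For a solid circular section, d ≥ √(4A/π) = 24.7 mm.

24.7 mm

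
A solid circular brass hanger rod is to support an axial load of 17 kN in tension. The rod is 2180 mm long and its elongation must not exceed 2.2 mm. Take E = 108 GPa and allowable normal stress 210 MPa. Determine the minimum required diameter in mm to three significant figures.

14.1 mm

Required area A ≥ P/σ_allow = 17000/210 = 80.95 mm².
For a solid circular section, d ≥ √(4A/π) = 10.15 mm.
Elongation limit: A ≥ PL/(Eδ_allow) = 17000·2180/(108000·2.2) = 156 mm² ⇒ d ≥ 14.09 mm.
The elongation limit governs.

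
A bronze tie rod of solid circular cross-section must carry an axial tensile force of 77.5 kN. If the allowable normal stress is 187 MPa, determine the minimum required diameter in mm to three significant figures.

23.0 mm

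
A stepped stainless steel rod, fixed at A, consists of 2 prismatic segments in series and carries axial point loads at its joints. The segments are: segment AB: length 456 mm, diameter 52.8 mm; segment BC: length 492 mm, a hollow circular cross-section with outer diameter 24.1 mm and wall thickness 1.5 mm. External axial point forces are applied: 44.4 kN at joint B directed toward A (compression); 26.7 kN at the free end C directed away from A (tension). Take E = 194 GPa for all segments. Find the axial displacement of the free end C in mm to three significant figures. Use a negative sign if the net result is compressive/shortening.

Internal axial forces (sectioning from the free end, tension +): N_BC = 26.7 kN, N_AB = -17.7 kN.
A_AB = 2190 mm².
A_BC = 106.5 mm².
δ_AB = -17700·456/(2190·194000) = -0.019 mm
δ_BC = 26700·492/(106.5·194000) = 0.6358 mm
δ = Σδ_i = 0.6168 mm.

0.617 mm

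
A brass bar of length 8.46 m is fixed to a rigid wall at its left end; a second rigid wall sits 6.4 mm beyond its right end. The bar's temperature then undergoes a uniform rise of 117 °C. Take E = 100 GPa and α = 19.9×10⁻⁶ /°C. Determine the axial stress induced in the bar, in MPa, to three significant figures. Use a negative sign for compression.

-157 MPa

Free thermal expansion αLΔT = 19.9e-6 · 8460 · 117 = 19.7 mm.
The walls engage after the gap closes; constrained expansion = 19.7 − 6.4 = 13.3 mm.
The walls impose strain ε = −(13.3)/8460 = -1.5718e-03; σ = Eε = 100000 · -1.5718e-03 = -157.2 MPa.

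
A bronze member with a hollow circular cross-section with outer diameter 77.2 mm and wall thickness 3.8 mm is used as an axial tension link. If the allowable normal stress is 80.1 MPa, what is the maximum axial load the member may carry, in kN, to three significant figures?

A = 876.3 mm².
P_max = σ_allow · A = 80.1 · 876.3 = 70190 N = 70.19 kN.

70.2 kN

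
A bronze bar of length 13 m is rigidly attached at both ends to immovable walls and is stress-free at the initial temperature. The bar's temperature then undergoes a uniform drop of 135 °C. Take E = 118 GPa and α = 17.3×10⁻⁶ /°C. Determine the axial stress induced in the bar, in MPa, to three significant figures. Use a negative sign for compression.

276 MPa

Free thermal expansion αLΔT = 17.3e-6 · 13000 · -135 = -30.36 mm.
The walls impose strain ε = −(-30.36)/13000 = 2.3355e-03; σ = Eε = 118000 · 2.3355e-03 = 275.6 MPa.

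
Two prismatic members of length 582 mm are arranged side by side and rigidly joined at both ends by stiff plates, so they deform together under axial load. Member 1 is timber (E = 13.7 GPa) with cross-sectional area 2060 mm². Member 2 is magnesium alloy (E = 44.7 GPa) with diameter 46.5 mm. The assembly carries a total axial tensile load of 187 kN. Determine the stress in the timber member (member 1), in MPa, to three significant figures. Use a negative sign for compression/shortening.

24.6 MPa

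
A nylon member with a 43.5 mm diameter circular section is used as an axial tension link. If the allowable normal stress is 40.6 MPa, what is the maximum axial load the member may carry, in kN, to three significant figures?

A = 1486 mm².
P_max = σ_allow · A = 40.6 · 1486 = 60340 N = 60.34 kN.

60.3 kN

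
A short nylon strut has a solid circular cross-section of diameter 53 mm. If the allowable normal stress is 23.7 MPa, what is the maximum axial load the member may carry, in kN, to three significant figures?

A = 2206 mm².
P_max = σ_allow · A = 23.7 · 2206 = 52290 N = 52.29 kN.

52.3 kN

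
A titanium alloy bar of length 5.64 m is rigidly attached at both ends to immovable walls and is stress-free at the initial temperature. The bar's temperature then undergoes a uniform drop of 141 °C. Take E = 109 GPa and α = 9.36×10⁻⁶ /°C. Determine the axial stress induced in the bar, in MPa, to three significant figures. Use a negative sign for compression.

144 MPa

Free thermal expansion αLΔT = 9.36e-6 · 5640 · -141 = -7.443 mm.
The walls impose strain ε = −(-7.443)/5640 = 1.3198e-03; σ = Eε = 109000 · 1.3198e-03 = 143.9 MPa.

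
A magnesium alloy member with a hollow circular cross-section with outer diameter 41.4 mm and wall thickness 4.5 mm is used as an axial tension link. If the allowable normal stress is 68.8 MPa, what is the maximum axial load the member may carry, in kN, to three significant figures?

35.9 kN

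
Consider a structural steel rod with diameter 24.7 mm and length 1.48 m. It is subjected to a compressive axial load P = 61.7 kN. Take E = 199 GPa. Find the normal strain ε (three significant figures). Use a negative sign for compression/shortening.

A = 479.2 mm².
σ = N/A = -128.8 MPa; ε = σ/E = -128.8/199000 = -6.471e-04.

-6.47e-04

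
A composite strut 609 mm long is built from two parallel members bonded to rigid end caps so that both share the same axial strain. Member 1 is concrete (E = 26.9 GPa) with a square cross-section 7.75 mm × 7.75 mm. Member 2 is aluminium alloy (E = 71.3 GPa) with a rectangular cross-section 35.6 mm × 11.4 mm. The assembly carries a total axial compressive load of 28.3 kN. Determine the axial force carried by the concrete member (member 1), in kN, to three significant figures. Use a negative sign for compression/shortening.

A_1 = 60.06 mm².
A_2 = 405.8 mm².
Equal strain + equilibrium ⇒ each member carries load in proportion to AE: A₁E₁ = 1616000 N, A₂E₂ = 28940000 N, ΣAE = 30550000 N.
F₁ = P·A₁E₁/ΣAE = -28300·1616000/30550000 = -1497 N.

-1.50 kN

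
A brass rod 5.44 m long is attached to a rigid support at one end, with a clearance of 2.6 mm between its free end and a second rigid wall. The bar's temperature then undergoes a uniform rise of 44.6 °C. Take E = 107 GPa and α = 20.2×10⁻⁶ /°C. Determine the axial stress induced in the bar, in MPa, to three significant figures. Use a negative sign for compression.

Free thermal expansion αLΔT = 20.2e-6 · 5440 · 44.6 = 4.901 mm.
The walls engage after the gap closes; constrained expansion = 4.901 − 2.6 = 2.301 mm.
The walls impose strain ε = −(2.301)/5440 = -4.2298e-04; σ = Eε = 107000 · -4.2298e-04 = -45.26 MPa.

-45.3 MPa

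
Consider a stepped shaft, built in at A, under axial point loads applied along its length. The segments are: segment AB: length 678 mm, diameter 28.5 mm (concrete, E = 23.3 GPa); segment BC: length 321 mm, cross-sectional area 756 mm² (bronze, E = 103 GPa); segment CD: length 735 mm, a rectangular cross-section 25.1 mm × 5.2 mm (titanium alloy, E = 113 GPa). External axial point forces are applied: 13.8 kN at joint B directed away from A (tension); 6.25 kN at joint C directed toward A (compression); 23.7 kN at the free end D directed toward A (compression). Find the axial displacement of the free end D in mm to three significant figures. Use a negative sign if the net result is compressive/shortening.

Internal axial forces (sectioning from the free end, tension +): N_CD = -23.7 kN, N_BC = -29.95 kN, N_AB = -16.15 kN.
A_AB = 637.9 mm².
A_CD = 130.5 mm².
δ_AB = -16150·678/(637.9·23300) = -0.7367 mm
δ_BC = -29950·321/(756·103000) = -0.1235 mm
δ_CD = -23700·735/(130.5·113000) = -1.181 mm
δ = Σδ_i = -2.041 mm.

-2.04 mm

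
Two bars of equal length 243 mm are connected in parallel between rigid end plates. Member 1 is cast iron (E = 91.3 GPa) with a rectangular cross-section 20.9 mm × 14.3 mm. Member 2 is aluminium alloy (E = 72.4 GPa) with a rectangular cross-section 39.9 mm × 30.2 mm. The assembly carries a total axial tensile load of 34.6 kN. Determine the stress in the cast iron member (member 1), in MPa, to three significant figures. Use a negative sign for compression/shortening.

A_1 = 298.9 mm².
A_2 = 1205 mm².
Equal strain + equilibrium ⇒ each member carries load in proportion to AE: A₁E₁ = 27290000 N, A₂E₂ = 87240000 N, ΣAE = 114500000 N.
σ₁ = P·E₁/ΣAE = 34600·91300/114500000 = 27.58 MPa.

27.6 MPa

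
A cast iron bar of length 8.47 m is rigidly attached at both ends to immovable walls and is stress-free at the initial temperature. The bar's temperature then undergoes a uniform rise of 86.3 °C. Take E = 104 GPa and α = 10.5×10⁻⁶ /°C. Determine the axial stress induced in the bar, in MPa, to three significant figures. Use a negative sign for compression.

Free thermal expansion αLΔT = 10.5e-6 · 8470 · 86.3 = 7.675 mm.
The walls impose strain ε = −(7.675)/8470 = -9.0615e-04; σ = Eε = 104000 · -9.0615e-04 = -94.24 MPa.

-94.2 MPa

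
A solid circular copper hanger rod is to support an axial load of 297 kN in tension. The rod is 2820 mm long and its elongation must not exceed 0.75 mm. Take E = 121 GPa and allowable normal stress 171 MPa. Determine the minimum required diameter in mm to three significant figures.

Required area A ≥ P/σ_allow = 297000/171 = 1737 mm².
For a solid circular section, d ≥ √(4A/π) = 47.03 mm.
Elongation limit: A ≥ PL/(Eδ_allow) = 297000·2820/(121000·0.75) = 9229 mm² ⇒ d ≥ 108.4 mm.
The elongation limit governs.

108 mm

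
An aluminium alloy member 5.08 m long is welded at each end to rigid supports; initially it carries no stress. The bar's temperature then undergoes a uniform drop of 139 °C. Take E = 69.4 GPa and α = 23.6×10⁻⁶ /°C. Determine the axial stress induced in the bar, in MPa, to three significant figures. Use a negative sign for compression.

228 MPa

Free thermal expansion αLΔT = 23.6e-6 · 5080 · -139 = -16.66 mm.
The walls impose strain ε = −(-16.66)/5080 = 3.2804e-03; σ = Eε = 69400 · 3.2804e-03 = 227.7 MPa.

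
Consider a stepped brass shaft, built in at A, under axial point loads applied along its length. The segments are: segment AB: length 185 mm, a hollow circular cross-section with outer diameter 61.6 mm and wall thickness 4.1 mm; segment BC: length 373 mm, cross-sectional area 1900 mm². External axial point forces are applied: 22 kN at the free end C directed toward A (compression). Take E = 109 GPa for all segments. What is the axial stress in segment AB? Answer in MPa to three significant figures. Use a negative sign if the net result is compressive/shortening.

Internal axial forces (sectioning from the free end, tension +): N_BC = -22 kN, N_AB = -22 kN.
A_AB = 740.6 mm².
σ_AB = N_AB/A_AB = -22000/740.6 = -29.7 MPa.

-29.7 MPa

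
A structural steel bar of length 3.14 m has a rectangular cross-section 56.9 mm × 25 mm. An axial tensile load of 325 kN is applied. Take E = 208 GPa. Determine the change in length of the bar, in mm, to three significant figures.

A = 1422 mm².
δ_mech = NL/(AE) = 325000·3140/(1422·208000) = 3.449 mm.

3.45 mm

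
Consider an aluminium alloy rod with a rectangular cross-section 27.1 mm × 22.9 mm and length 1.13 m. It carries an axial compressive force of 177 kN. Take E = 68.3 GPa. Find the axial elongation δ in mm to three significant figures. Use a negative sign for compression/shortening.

A = 620.6 mm².
δ_mech = NL/(AE) = -177000·1130/(620.6·68300) = -4.719 mm.

-4.72 mm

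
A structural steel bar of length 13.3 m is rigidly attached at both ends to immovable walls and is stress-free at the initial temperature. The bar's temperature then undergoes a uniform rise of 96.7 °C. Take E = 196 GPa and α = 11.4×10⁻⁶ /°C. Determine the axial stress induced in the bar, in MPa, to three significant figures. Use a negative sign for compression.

Free thermal expansion αLΔT = 11.4e-6 · 13300 · 96.7 = 14.66 mm.
The walls impose strain ε = −(14.66)/13300 = -1.1024e-03; σ = Eε = 196000 · -1.1024e-03 = -216.1 MPa.

-216 MPa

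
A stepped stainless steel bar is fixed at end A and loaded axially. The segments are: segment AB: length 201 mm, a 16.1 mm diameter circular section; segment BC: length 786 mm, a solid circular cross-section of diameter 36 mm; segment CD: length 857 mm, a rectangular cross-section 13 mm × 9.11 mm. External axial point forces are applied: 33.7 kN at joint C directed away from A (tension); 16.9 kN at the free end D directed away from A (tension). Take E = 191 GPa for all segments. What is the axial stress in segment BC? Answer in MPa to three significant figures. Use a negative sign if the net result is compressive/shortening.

49.7 MPa

Internal axial forces (sectioning from the free end, tension +): N_CD = 16.9 kN, N_BC = 50.6 kN, N_AB = 50.6 kN.
A_BC = 1018 mm².
σ_BC = N_BC/A_BC = 50600/1018 = 49.71 MPa.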